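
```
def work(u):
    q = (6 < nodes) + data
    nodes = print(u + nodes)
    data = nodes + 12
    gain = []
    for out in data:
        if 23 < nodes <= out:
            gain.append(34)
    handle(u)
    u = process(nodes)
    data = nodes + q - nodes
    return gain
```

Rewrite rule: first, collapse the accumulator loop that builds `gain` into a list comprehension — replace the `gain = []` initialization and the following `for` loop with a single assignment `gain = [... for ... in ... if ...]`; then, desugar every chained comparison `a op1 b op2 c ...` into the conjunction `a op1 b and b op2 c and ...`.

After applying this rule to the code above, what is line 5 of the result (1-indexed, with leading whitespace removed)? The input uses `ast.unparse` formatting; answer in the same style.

gain = [34 for out in data if 23 < nodes and nodes <= out]

Transformed code:
def work(u):
    q = (6 < nodes) + data
    nodes = print(u + nodes)
    data = nodes + 12
    gain = [34 for out in data if 23 < nodes and nodes <= out]
    handle(u)
    u = process(nodes)
    data = nodes + q - nodes
    return gain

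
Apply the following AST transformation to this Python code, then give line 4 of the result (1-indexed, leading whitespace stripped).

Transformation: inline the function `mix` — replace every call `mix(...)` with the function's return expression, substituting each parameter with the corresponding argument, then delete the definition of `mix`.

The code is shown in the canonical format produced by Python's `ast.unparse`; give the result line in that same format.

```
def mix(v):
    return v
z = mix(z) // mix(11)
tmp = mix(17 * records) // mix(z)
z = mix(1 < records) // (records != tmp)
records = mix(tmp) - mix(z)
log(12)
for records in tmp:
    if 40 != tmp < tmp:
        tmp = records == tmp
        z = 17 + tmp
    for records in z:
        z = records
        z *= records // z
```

Transformed code:
z = z // 11
tmp = 17 * records // z
z = (1 < records) // (records != tmp)
records = tmp - z
log(12)
for records in tmp:
    if 40 != tmp < tmp:
        tmp = records == tmp
        z = 17 + tmp
    for records in z:
        z = records
        z *= records // z

records = tmp - z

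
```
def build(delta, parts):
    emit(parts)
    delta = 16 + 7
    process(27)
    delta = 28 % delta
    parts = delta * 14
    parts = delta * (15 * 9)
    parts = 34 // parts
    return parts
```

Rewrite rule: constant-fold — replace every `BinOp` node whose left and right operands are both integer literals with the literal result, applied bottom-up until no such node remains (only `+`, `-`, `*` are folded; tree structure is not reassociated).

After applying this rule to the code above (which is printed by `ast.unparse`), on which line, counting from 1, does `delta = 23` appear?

3

Transformed code:
def build(delta, parts):
    emit(parts)
    delta = 23
    process(27)
    delta = 28 % delta
    parts = delta * 14
    parts = delta * 135
    parts = 34 // parts
    return parts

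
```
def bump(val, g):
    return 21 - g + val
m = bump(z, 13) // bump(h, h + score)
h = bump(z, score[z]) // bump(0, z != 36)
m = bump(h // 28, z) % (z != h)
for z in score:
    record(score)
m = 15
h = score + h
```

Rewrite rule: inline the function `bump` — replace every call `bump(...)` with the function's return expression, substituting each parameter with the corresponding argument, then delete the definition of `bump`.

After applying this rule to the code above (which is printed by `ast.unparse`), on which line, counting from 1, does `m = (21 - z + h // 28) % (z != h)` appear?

Transformed code:
m = (21 - 13 + z) // (21 - (h + score) + h)
h = (21 - score[z] + z) // (21 - (z != 36) + 0)
m = (21 - z + h // 28) % (z != h)
for z in score:
    record(score)
m = 15
h = score + h

3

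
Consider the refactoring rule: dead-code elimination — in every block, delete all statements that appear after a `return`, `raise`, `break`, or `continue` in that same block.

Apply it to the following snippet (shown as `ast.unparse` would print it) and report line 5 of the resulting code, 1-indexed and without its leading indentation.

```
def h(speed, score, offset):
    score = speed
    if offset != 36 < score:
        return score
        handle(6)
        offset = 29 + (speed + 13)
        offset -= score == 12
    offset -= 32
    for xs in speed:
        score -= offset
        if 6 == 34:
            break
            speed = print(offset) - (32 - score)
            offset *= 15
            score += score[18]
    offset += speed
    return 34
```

Transformed code:
def h(speed, score, offset):
    score = speed
    if offset != 36 < score:
        return score
    offset -= 32
    for xs in speed:
        score -= offset
        if 6 == 34:
            break
    offset += speed
    return 34

offset -= 32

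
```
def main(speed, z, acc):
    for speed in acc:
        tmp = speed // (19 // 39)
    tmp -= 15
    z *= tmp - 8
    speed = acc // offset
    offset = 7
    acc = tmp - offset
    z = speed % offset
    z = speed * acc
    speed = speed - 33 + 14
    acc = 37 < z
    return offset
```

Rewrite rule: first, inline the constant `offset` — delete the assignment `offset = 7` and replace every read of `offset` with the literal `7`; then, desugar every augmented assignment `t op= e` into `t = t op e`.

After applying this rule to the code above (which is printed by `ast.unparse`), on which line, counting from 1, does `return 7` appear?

Transformed code:
def main(speed, z, acc):
    for speed in acc:
        tmp = speed // (19 // 39)
    tmp = tmp - 15
    z = z * (tmp - 8)
    speed = acc // 7
    acc = tmp - 7
    z = speed % 7
    z = speed * acc
    speed = speed - 33 + 14
    acc = 37 < z
    return 7

12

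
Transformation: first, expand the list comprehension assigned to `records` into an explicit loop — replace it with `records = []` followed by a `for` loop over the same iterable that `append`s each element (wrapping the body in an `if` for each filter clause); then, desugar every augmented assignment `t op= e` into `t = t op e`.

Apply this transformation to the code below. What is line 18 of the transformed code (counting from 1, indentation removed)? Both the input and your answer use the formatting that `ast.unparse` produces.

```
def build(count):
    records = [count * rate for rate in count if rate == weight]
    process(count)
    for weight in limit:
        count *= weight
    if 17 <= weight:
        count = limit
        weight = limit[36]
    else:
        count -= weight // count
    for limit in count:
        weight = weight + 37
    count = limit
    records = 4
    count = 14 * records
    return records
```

Transformed code:
def build(count):
    records = []
    for rate in count:
        if rate == weight:
            records.append(count * rate)
    process(count)
    for weight in limit:
        count = count * weight
    if 17 <= weight:
        count = limit
        weight = limit[36]
    else:
        count = count - weight // count
    for limit in count:
        weight = weight + 37
    count = limit
    records = 4
    count = 14 * records
    return records

count = 14 * records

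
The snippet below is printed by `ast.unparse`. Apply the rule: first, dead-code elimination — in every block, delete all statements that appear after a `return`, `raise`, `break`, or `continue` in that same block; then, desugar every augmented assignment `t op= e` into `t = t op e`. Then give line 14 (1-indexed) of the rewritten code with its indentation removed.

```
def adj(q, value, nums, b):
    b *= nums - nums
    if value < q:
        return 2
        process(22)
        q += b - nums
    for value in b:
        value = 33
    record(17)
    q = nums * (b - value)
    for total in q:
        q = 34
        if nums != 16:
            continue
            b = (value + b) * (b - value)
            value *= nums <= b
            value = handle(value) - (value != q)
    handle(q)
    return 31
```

return 31

Transformed code:
def adj(q, value, nums, b):
    b = b * (nums - nums)
    if value < q:
        return 2
    for value in b:
        value = 33
    record(17)
    q = nums * (b - value)
    for total in q:
        q = 34
        if nums != 16:
            continue
    handle(q)
    return 31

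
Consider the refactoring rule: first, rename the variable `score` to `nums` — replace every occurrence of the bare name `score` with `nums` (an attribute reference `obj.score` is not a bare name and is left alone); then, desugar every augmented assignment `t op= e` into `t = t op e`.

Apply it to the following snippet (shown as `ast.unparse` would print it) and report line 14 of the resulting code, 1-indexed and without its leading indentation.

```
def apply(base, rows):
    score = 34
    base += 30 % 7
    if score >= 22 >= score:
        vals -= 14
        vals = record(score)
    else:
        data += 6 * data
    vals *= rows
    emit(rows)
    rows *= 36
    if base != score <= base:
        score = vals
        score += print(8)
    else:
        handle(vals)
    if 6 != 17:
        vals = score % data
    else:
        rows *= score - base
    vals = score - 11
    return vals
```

Transformed code:
def apply(base, rows):
    nums = 34
    base = base + 30 % 7
    if nums >= 22 >= nums:
        vals = vals - 14
        vals = record(nums)
    else:
        data = data + 6 * data
    vals = vals * rows
    emit(rows)
    rows = rows * 36
    if base != nums <= base:
        nums = vals
        nums = nums + print(8)
    else:
        handle(vals)
    if 6 != 17:
        vals = nums % data
    else:
        rows = rows * (nums - base)
    vals = nums - 11
    return vals

nums = nums + print(8)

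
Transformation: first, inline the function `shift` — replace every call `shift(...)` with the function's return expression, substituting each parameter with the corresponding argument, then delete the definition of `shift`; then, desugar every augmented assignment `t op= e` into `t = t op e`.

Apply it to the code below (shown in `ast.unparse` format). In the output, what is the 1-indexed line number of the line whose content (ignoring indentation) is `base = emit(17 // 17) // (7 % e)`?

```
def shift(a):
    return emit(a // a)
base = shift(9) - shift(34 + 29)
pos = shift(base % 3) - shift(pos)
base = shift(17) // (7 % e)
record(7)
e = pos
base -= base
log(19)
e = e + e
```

Transformed code:
base = emit(9 // 9) - emit((34 + 29) // (34 + 29))
pos = emit(base % 3 // (base % 3)) - emit(pos // pos)
base = emit(17 // 17) // (7 % e)
record(7)
e = pos
base = base - base
log(19)
e = e + e

3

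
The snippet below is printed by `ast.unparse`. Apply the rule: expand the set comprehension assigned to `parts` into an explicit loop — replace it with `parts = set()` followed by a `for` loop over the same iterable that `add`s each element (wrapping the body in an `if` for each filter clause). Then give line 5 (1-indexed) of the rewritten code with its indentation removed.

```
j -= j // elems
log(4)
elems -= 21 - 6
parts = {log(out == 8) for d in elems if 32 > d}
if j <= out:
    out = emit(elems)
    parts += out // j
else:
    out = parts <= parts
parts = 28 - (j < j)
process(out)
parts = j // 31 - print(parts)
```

Transformed code:
j -= j // elems
log(4)
elems -= 21 - 6
parts = set()
for d in elems:
    if 32 > d:
        parts.add(log(out == 8))
if j <= out:
    out = emit(elems)
    parts += out // j
else:
    out = parts <= parts
parts = 28 - (j < j)
process(out)
parts = j // 31 - print(parts)

for d in elems:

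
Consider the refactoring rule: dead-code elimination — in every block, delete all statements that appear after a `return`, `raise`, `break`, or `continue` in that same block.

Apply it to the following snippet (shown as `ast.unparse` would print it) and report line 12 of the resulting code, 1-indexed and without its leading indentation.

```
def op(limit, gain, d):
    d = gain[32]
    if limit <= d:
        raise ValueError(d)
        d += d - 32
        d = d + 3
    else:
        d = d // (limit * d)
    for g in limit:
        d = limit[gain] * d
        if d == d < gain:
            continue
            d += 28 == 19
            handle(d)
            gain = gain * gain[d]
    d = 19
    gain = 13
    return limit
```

Transformed code:
def op(limit, gain, d):
    d = gain[32]
    if limit <= d:
        raise ValueError(d)
    else:
        d = d // (limit * d)
    for g in limit:
        d = limit[gain] * d
        if d == d < gain:
            continue
    d = 19
    gain = 13
    return limit

gain = 13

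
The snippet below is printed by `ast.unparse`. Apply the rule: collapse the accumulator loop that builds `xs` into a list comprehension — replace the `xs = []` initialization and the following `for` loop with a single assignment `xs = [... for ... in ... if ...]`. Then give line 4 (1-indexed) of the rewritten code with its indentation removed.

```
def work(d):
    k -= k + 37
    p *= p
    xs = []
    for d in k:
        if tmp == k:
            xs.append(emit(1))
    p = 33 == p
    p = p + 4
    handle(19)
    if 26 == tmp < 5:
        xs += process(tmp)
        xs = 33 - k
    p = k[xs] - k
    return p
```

xs = [emit(1) for d in k if tmp == k]

Transformed code:
def work(d):
    k -= k + 37
    p *= p
    xs = [emit(1) for d in k if tmp == k]
    p = 33 == p
    p = p + 4
    handle(19)
    if 26 == tmp < 5:
        xs += process(tmp)
        xs = 33 - k
    p = k[xs] - k
    return p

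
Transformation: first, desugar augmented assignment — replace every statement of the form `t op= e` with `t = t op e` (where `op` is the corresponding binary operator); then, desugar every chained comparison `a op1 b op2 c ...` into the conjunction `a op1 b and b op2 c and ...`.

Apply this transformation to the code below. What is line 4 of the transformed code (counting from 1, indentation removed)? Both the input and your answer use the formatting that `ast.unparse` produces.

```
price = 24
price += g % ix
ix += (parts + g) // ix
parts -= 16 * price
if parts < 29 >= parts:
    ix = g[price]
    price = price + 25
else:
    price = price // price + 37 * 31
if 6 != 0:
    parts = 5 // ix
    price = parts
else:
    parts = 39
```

parts = parts - 16 * price

Transformed code:
price = 24
price = price + g % ix
ix = ix + (parts + g) // ix
parts = parts - 16 * price
if parts < 29 and 29 >= parts:
    ix = g[price]
    price = price + 25
else:
    price = price // price + 37 * 31
if 6 != 0:
    parts = 5 // ix
    price = parts
else:
    parts = 39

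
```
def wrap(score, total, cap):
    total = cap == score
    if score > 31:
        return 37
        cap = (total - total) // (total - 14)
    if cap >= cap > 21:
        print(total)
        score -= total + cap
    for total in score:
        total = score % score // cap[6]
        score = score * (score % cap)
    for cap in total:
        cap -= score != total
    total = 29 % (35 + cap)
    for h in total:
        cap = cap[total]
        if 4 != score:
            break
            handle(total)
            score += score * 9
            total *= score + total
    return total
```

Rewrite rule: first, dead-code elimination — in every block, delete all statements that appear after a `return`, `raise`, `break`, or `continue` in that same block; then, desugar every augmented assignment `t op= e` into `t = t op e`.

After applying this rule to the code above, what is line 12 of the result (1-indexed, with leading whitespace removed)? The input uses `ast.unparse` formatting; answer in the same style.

cap = cap - (score != total)

Transformed code:
def wrap(score, total, cap):
    total = cap == score
    if score > 31:
        return 37
    if cap >= cap > 21:
        print(total)
        score = score - (total + cap)
    for total in score:
        total = score % score // cap[6]
        score = score * (score % cap)
    for cap in total:
        cap = cap - (score != total)
    total = 29 % (35 + cap)
    for h in total:
        cap = cap[total]
        if 4 != score:
            break
    return total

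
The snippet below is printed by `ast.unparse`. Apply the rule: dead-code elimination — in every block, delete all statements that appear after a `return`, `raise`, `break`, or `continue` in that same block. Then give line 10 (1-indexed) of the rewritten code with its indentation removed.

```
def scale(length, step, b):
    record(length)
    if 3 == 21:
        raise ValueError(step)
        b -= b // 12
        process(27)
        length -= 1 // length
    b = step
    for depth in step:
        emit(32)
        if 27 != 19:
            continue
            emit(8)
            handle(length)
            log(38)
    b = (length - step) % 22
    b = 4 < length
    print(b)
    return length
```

Transformed code:
def scale(length, step, b):
    record(length)
    if 3 == 21:
        raise ValueError(step)
    b = step
    for depth in step:
        emit(32)
        if 27 != 19:
            continue
    b = (length - step) % 22
    b = 4 < length
    print(b)
    return length

b = (length - step) % 22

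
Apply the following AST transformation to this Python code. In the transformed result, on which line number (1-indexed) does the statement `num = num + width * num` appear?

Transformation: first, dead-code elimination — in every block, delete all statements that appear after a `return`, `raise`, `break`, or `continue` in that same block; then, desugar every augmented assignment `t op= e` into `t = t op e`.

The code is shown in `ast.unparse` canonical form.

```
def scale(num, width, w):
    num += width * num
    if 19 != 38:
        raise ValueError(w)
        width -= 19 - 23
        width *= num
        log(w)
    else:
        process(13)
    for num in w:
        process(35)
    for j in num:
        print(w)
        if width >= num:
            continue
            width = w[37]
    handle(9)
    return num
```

2

Transformed code:
def scale(num, width, w):
    num = num + width * num
    if 19 != 38:
        raise ValueError(w)
    else:
        process(13)
    for num in w:
        process(35)
    for j in num:
        print(w)
        if width >= num:
            continue
    handle(9)
    return num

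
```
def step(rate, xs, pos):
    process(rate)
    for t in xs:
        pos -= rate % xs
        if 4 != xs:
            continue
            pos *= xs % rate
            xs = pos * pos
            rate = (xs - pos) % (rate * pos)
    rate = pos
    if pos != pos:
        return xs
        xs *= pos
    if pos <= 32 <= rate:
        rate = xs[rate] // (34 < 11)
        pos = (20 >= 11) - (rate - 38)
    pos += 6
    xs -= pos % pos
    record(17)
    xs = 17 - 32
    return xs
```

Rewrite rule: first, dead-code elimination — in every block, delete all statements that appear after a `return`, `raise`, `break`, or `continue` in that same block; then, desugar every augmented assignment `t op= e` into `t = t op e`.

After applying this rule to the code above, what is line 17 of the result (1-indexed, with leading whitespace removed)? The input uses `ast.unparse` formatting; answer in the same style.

return xs

Transformed code:
def step(rate, xs, pos):
    process(rate)
    for t in xs:
        pos = pos - rate % xs
        if 4 != xs:
            continue
    rate = pos
    if pos != pos:
        return xs
    if pos <= 32 <= rate:
        rate = xs[rate] // (34 < 11)
        pos = (20 >= 11) - (rate - 38)
    pos = pos + 6
    xs = xs - pos % pos
    record(17)
    xs = 17 - 32
    return xs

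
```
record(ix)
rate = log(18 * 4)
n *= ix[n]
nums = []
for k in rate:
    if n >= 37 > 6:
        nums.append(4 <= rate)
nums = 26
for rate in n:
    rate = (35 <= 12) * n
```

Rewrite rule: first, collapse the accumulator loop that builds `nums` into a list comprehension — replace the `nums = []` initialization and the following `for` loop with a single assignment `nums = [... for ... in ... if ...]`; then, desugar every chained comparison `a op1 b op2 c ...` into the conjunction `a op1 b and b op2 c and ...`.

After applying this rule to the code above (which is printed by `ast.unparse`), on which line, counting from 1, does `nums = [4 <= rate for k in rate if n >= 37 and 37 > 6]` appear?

4

Transformed code:
record(ix)
rate = log(18 * 4)
n *= ix[n]
nums = [4 <= rate for k in rate if n >= 37 and 37 > 6]
nums = 26
for rate in n:
    rate = (35 <= 12) * n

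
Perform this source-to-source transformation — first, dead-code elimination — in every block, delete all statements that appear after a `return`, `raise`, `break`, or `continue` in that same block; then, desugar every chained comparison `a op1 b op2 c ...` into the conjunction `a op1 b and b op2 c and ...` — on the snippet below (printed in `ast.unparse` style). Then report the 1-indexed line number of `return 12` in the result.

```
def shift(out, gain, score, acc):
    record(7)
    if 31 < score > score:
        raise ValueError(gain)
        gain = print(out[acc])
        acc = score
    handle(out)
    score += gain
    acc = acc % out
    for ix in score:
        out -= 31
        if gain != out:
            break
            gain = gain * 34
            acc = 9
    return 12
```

Transformed code:
def shift(out, gain, score, acc):
    record(7)
    if 31 < score and score > score:
        raise ValueError(gain)
    handle(out)
    score += gain
    acc = acc % out
    for ix in score:
        out -= 31
        if gain != out:
            break
    return 12

12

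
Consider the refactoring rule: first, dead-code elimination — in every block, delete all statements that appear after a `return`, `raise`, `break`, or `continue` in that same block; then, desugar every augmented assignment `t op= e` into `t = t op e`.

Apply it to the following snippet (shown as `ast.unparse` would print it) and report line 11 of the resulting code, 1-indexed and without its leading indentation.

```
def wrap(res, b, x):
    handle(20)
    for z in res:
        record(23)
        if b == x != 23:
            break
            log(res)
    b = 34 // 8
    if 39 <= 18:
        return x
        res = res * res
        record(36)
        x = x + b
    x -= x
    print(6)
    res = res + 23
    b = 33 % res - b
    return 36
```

print(6)

Transformed code:
def wrap(res, b, x):
    handle(20)
    for z in res:
        record(23)
        if b == x != 23:
            break
    b = 34 // 8
    if 39 <= 18:
        return x
    x = x - x
    print(6)
    res = res + 23
    b = 33 % res - b
    return 36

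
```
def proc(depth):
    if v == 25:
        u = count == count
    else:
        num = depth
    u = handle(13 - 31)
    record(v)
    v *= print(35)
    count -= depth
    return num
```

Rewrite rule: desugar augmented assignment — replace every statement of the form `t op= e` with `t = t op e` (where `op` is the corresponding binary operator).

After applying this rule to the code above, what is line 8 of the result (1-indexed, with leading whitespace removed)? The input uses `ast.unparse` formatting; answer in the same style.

v = v * print(35)

Transformed code:
def proc(depth):
    if v == 25:
        u = count == count
    else:
        num = depth
    u = handle(13 - 31)
    record(v)
    v = v * print(35)
    count = count - depth
    return num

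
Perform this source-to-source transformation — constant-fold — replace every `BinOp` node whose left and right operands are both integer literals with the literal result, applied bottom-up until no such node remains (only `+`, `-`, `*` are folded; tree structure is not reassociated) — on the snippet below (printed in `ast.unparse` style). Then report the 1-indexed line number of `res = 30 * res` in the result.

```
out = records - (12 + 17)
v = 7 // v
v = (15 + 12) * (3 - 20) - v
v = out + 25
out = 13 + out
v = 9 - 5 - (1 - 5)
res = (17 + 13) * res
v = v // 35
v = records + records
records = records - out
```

Transformed code:
out = records - 29
v = 7 // v
v = -459 - v
v = out + 25
out = 13 + out
v = 8
res = 30 * res
v = v // 35
v = records + records
records = records - out

7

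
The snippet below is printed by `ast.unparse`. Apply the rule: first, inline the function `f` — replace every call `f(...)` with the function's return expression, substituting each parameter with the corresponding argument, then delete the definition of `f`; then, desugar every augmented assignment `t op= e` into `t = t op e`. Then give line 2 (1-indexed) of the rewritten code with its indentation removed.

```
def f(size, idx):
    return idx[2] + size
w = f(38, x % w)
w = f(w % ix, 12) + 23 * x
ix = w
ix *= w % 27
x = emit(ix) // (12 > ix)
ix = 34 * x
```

Transformed code:
w = (x % w)[2] + 38
w = 12[2] + w % ix + 23 * x
ix = w
ix = ix * (w % 27)
x = emit(ix) // (12 > ix)
ix = 34 * x

w = 12[2] + w % ix + 23 * x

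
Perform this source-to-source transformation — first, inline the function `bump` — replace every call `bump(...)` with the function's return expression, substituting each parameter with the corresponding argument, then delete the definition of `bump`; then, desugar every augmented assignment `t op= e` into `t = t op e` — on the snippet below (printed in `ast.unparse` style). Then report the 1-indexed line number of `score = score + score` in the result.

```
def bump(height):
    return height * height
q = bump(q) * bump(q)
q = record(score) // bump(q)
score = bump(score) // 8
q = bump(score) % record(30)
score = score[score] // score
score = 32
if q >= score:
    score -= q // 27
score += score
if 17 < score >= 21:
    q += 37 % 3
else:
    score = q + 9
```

9

Transformed code:
q = q * q * (q * q)
q = record(score) // (q * q)
score = score * score // 8
q = score * score % record(30)
score = score[score] // score
score = 32
if q >= score:
    score = score - q // 27
score = score + score
if 17 < score >= 21:
    q = q + 37 % 3
else:
    score = q + 9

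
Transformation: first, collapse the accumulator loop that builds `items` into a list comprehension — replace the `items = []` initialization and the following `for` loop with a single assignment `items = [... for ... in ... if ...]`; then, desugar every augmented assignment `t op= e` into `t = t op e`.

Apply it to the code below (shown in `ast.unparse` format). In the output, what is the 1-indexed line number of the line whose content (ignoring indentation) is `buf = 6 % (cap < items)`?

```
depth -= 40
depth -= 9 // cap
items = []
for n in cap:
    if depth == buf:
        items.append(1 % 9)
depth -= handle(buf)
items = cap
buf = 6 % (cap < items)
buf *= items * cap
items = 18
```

6

Transformed code:
depth = depth - 40
depth = depth - 9 // cap
items = [1 % 9 for n in cap if depth == buf]
depth = depth - handle(buf)
items = cap
buf = 6 % (cap < items)
buf = buf * (items * cap)
items = 18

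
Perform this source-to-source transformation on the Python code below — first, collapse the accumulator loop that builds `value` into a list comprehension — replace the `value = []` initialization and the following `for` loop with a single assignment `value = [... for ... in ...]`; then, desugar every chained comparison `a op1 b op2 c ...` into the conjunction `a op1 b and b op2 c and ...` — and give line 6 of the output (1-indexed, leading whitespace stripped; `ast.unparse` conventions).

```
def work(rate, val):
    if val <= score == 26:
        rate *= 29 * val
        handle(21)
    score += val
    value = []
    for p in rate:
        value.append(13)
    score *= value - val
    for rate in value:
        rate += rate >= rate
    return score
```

Transformed code:
def work(rate, val):
    if val <= score and score == 26:
        rate *= 29 * val
        handle(21)
    score += val
    value = [13 for p in rate]
    score *= value - val
    for rate in value:
        rate += rate >= rate
    return score

value = [13 for p in rate]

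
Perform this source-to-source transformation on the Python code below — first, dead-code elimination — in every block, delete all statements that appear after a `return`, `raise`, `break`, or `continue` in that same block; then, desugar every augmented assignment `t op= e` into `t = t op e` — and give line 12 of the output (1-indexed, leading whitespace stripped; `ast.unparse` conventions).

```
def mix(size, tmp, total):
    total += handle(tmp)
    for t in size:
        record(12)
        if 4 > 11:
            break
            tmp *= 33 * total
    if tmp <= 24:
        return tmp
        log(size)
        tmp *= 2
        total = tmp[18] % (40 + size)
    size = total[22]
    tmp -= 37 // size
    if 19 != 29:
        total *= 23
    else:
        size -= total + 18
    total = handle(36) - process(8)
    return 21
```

Transformed code:
def mix(size, tmp, total):
    total = total + handle(tmp)
    for t in size:
        record(12)
        if 4 > 11:
            break
    if tmp <= 24:
        return tmp
    size = total[22]
    tmp = tmp - 37 // size
    if 19 != 29:
        total = total * 23
    else:
        size = size - (total + 18)
    total = handle(36) - process(8)
    return 21

total = total * 23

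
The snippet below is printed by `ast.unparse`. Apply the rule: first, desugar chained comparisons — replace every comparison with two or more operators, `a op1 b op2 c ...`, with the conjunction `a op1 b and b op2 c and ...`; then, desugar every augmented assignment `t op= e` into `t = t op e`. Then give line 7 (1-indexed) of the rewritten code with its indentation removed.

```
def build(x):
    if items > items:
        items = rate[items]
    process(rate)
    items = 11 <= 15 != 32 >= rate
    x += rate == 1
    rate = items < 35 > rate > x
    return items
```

Transformed code:
def build(x):
    if items > items:
        items = rate[items]
    process(rate)
    items = 11 <= 15 and 15 != 32 and (32 >= rate)
    x = x + (rate == 1)
    rate = items < 35 and 35 > rate and (rate > x)
    return items

rate = items < 35 and 35 > rate and (rate > x)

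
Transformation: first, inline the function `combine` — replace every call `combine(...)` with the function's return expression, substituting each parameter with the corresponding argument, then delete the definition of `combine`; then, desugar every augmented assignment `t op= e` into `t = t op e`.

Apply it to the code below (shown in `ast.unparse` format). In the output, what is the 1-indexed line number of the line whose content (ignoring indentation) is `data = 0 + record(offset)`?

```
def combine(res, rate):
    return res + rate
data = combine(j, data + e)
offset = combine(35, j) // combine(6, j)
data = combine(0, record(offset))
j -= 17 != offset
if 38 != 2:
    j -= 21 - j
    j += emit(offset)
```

3

Transformed code:
data = j + (data + e)
offset = (35 + j) // (6 + j)
data = 0 + record(offset)
j = j - (17 != offset)
if 38 != 2:
    j = j - (21 - j)
    j = j + emit(offset)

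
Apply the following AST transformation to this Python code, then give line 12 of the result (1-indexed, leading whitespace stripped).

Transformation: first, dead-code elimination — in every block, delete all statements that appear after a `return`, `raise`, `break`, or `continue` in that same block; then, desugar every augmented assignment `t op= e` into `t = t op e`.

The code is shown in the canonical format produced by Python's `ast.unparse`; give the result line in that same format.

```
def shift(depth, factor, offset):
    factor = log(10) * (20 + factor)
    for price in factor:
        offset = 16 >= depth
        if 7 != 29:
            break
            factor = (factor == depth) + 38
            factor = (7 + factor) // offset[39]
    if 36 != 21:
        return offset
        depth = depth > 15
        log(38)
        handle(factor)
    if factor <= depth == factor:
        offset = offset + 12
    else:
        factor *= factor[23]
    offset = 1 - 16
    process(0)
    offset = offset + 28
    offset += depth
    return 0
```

factor = factor * factor[23]

Transformed code:
def shift(depth, factor, offset):
    factor = log(10) * (20 + factor)
    for price in factor:
        offset = 16 >= depth
        if 7 != 29:
            break
    if 36 != 21:
        return offset
    if factor <= depth == factor:
        offset = offset + 12
    else:
        factor = factor * factor[23]
    offset = 1 - 16
    process(0)
    offset = offset + 28
    offset = offset + depth
    return 0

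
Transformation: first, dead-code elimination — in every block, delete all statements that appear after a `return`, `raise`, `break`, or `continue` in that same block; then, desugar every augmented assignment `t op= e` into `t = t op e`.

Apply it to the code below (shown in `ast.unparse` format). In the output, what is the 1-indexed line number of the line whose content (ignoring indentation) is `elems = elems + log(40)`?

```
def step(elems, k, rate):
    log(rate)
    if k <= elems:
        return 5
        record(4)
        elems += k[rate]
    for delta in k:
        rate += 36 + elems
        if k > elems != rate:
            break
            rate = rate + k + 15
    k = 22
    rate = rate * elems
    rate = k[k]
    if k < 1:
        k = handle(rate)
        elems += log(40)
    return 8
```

14

Transformed code:
def step(elems, k, rate):
    log(rate)
    if k <= elems:
        return 5
    for delta in k:
        rate = rate + (36 + elems)
        if k > elems != rate:
            break
    k = 22
    rate = rate * elems
    rate = k[k]
    if k < 1:
        k = handle(rate)
        elems = elems + log(40)
    return 8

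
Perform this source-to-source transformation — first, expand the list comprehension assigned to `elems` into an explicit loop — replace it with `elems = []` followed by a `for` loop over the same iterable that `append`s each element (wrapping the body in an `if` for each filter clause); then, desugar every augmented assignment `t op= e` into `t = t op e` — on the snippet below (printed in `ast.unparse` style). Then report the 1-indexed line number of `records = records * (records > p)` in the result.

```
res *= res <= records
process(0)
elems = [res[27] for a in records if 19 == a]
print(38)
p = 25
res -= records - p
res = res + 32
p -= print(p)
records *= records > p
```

Transformed code:
res = res * (res <= records)
process(0)
elems = []
for a in records:
    if 19 == a:
        elems.append(res[27])
print(38)
p = 25
res = res - (records - p)
res = res + 32
p = p - print(p)
records = records * (records > p)

12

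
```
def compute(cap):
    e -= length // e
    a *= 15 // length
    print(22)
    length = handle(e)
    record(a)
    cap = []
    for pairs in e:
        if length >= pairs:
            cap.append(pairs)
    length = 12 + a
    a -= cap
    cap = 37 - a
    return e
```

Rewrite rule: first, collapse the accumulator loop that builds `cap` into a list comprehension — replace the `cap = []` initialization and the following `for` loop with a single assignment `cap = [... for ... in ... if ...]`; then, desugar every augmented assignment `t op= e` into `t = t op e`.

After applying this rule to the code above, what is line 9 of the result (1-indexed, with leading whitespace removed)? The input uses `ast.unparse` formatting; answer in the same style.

Transformed code:
def compute(cap):
    e = e - length // e
    a = a * (15 // length)
    print(22)
    length = handle(e)
    record(a)
    cap = [pairs for pairs in e if length >= pairs]
    length = 12 + a
    a = a - cap
    cap = 37 - a
    return e

a = a - cap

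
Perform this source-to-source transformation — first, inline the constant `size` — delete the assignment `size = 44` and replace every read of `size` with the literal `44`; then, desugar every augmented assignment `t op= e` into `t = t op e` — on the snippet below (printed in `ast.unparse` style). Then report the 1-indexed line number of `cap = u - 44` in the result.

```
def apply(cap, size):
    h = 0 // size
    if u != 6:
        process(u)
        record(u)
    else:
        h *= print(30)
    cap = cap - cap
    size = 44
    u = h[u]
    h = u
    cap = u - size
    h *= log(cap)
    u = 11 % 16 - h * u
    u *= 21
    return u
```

Transformed code:
def apply(cap, size):
    h = 0 // 44
    if u != 6:
        process(u)
        record(u)
    else:
        h = h * print(30)
    cap = cap - cap
    u = h[u]
    h = u
    cap = u - 44
    h = h * log(cap)
    u = 11 % 16 - h * u
    u = u * 21
    return u

11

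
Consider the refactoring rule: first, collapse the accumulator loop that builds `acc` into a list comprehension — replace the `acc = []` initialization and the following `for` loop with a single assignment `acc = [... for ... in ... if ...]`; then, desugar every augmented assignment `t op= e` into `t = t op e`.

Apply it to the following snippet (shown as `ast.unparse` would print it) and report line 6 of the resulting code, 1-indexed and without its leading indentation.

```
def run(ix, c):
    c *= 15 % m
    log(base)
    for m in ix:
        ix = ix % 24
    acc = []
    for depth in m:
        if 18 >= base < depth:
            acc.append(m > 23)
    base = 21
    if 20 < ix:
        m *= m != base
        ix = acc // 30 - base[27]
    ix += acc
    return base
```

Transformed code:
def run(ix, c):
    c = c * (15 % m)
    log(base)
    for m in ix:
        ix = ix % 24
    acc = [m > 23 for depth in m if 18 >= base < depth]
    base = 21
    if 20 < ix:
        m = m * (m != base)
        ix = acc // 30 - base[27]
    ix = ix + acc
    return base

acc = [m > 23 for depth in m if 18 >= base < depth]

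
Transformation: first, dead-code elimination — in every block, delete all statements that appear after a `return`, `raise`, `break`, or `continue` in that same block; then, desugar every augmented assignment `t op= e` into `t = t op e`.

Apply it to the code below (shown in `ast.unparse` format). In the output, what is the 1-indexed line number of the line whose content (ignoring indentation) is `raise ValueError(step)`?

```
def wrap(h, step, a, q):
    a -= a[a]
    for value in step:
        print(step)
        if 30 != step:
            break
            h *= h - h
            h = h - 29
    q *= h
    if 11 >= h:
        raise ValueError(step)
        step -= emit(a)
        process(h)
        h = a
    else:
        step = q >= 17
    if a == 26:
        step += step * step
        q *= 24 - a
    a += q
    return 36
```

9

Transformed code:
def wrap(h, step, a, q):
    a = a - a[a]
    for value in step:
        print(step)
        if 30 != step:
            break
    q = q * h
    if 11 >= h:
        raise ValueError(step)
    else:
        step = q >= 17
    if a == 26:
        step = step + step * step
        q = q * (24 - a)
    a = a + q
    return 36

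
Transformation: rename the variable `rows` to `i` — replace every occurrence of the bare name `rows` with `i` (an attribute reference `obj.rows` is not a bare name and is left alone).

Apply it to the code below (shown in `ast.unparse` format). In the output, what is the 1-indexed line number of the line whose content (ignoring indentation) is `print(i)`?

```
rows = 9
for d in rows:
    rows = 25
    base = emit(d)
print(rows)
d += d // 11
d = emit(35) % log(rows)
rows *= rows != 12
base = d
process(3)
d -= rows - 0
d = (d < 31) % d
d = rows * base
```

5

Transformed code:
i = 9
for d in i:
    i = 25
    base = emit(d)
print(i)
d += d // 11
d = emit(35) % log(i)
i *= i != 12
base = d
process(3)
d -= i - 0
d = (d < 31) % d
d = i * base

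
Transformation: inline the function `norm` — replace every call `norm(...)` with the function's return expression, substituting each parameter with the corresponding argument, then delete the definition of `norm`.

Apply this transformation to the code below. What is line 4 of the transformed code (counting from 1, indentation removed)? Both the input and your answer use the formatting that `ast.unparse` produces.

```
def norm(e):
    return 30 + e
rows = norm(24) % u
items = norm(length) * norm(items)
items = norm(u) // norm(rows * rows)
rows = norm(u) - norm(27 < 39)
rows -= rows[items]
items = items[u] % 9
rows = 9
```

Transformed code:
rows = (30 + 24) % u
items = (30 + length) * (30 + items)
items = (30 + u) // (30 + rows * rows)
rows = 30 + u - (30 + (27 < 39))
rows -= rows[items]
items = items[u] % 9
rows = 9

rows = 30 + u - (30 + (27 < 39))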